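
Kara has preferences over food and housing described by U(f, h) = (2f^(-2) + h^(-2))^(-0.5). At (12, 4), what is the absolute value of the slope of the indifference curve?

For CES with ρ = -2, MRS = (2/1)·(h/f)^3.
At (12, 4): MRS = 2/27.
So at (12, 4) the consumer would give up 2/27 units of h for one more unit of f.

MRS = 2/27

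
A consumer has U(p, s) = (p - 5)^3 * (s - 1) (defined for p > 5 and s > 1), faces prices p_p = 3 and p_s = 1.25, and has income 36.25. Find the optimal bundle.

MU_p = 3·(p−5)^2·(s−1), MU_s = (p−5)^3.
MRS = (3/1)·(s−1)/(p−5).
Tangency: set MRS = p_p/p_s = 3/1.25 = 2.4.
So (3/1)·(s − 1)/(p − 5) = 2.4, i.e. (s − 1) = 0.8·(p − 5).
Rewrite the budget in excess-of-subsistence terms: 3·(p − 5) + 1.25·(s − 1) = 36.25 − 3·5 − 1.25·1 = 20.
Substituting, 4·(p − 5) = 20, so p − 5 = 5 and p* = 10.
Then s − 1 = 0.8·5 = 4, so s* = 5.

p* = 10, s* = 5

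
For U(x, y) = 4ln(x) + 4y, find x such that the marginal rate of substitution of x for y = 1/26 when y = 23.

x = 26

MU_x = 4/x, MU_y = 4.
MRS = 4/x ÷ 4.
MRS depends only on x: 1/x = 1/26 ⇒ x = 1/(1/26) = 26.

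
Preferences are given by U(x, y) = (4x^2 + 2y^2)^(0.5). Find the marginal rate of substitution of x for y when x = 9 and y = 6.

MRS = 3

For CES with ρ = 2, MRS = (4/2)·(y/x)^(-1).
At (9, 6): MRS = 3.
That is, one extra unit of x is worth 3 units of y at the margin.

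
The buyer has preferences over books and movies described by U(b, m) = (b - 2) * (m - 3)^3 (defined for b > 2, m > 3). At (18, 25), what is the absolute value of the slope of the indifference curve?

MRS = 11/24

MU_b = (m−3)^3, MU_m = 3·(b−2)·(m−3)^2.
MRS = (1/3)·(m−3)/(b−2).
At (18, 25): MRS = 11/24.
So at (18, 25) the consumer would give up 11/24 units of m for one more unit of b.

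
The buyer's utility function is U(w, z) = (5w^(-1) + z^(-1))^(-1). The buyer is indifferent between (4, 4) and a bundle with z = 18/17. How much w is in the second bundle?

U depends on (w, z) only through S = 5w^(-1) + z^(-1), so equal utility means equal S. At (4, 4): S = 1.5.
With z = 18/17: (18/17)^(-1) = 17/18, so 5w^(-1) = 1.5 − 17/18 = 5/9, i.e. w^(-1) = 1/9.
Hence w = 1/(1/9) = 9.
Check: U(9, 18/17) = 0.6667.

w = 9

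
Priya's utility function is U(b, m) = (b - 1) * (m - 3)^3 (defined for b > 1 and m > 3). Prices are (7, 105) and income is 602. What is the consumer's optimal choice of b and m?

MU_b = (m−3)^3, MU_m = 3·(b−1)·(m−3)^2.
MRS = (1/3)·(m−3)/(b−1).
Tangency: set MRS = p_b/p_m = 7/105 = 1/15.
So (1/3)·(m − 3)/(b − 1) = 1/15, i.e. (m − 3) = 0.2·(b − 1).
Rewrite the budget in excess-of-subsistence terms: 7·(b − 1) + 105·(m − 3) = 602 − 7·1 − 105·3 = 280.
Substituting, 28·(b − 1) = 280, so b − 1 = 10 and b* = 11.
Then m − 3 = 0.2·10 = 2, so m* = 5.

b* = 11, m* = 5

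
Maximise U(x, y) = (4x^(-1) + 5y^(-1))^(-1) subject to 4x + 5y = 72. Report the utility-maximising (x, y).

x* = 8, y* = 8

For CES with ρ = -1, MRS = (4/5)·(y/x)^2.
Tangency: set MRS = p_x/p_y = 4/5 = 0.8.
So (y/x)^2 = 1; taking the square root, y/x = 1, i.e. y = x.
Substitute into the budget 4·x + 5·y = 72: 9·x = 72, so x* = 8 and y* = 8.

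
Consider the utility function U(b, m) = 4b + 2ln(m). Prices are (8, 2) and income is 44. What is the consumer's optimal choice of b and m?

b* = 5, m* = 2

MU_b = 4, MU_m = 2/m.
MRS = 4 ÷ (2/m).
Tangency: set MRS = p_b/p_m = 8/2 = 4.
MRS depends only on m: 2·m = 4 ⇒ m* = 4/2 = 2.
From the budget, 8·b = 44 − 2·2 = 40, so b* = 5.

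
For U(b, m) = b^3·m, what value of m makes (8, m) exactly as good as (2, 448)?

m = 7

U(2, 448) = 3584.
Set U(8, m) = 3584 and solve.
With b = 8: 8^3 = 512, so m = 3584/512 = 7.
Check: U(8, 7) = 3584.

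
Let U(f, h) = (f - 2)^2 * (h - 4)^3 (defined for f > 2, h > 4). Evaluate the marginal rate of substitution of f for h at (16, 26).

MRS = 22/21

MU_f = 2·(f−2)·(h−4)^3, MU_h = 3·(f−2)^2·(h−4)^2.
MRS = (2/3)·(h−4)/(f−2).
At (16, 26): MRS = 22/21.
The indifference curve has slope −22/21 at this bundle.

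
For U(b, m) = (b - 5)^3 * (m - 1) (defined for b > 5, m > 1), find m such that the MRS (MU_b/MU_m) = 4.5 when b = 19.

m = 22

MU_b = 3·(b−5)^2·(m−1), MU_m = (b−5)^3.
MRS = (3/1)·(m−1)/(b−5).
Substitute b = 19: MRS = (m − 1)/(14/3). Setting this equal to 4.5 gives m − 1 = 4.5·(14/3) = 21, so m = 22.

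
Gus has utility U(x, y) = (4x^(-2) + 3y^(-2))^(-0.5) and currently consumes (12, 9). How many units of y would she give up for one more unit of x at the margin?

For CES with ρ = -2, MRS = (4/3)·(y/x)^3.
At (12, 9): MRS = 9/16.
So at (12, 9) the consumer would give up 9/16 units of y for one more unit of x.

MRS = 9/16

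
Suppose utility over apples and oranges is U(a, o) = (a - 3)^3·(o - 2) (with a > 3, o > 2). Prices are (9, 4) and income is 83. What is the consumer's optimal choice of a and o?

MU_a = 3·(a−3)^2·(o−2), MU_o = (a−3)^3.
MRS = (3/1)·(o−2)/(a−3).
Tangency: set MRS = p_a/p_o = 9/4 = 2.25.
So (3/1)·(o − 2)/(a − 3) = 2.25, i.e. (o − 2) = 0.75·(a − 3).
Rewrite the budget in excess-of-subsistence terms: 9·(a − 3) + 4·(o − 2) = 83 − 9·3 − 4·2 = 48.
Substituting, 12·(a − 3) = 48, so a − 3 = 4 and a* = 7.
Then o − 2 = 0.75·4 = 3, so o* = 5.

a* = 7, o* = 5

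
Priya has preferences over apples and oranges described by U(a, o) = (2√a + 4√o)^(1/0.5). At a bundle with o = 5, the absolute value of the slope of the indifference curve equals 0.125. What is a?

For CES with ρ = 0.5, MRS = (2/4)·√(o/a).
Setting (2/4)·√(5/a) = 0.125 gives √(5/a) = 0.25, so 5/a = 1/16 and a = 80.

a = 80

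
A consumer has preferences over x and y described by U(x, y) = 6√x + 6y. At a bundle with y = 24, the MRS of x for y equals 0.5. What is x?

MU_x = 6/(2√x), MU_y = 6.
MRS = 6/(2√x) ÷ 6.
MRS depends only on x: 0.5/√x = 0.5 ⇒ √x = 0.5/0.5 = 1 ⇒ x = 1.

x = 1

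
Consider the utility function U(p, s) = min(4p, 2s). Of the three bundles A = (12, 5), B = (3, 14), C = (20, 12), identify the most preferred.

Evaluate utility at each bundle:
U(A) = 10.
U(B) = 12.
U(C) = 24.
Highest utility is C, so C ≻ B ≻ A.

Bundle C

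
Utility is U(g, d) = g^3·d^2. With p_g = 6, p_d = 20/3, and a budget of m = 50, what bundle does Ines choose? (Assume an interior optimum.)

MU_g = 3·g^2·d^2 and MU_d = 2·g^3·d.
MRS = MU_g/MU_d = (3/2)·d/g.
Tangency: set MRS = p_g/p_d = 6/(20/3) = 0.9.
So (3/2)·d/g = 0.9, i.e. d = 0.6·g.
Substitute into the budget 6·g + (20/3)·d = 50: 10·g = 50, so g* = 5.
Then d* = 0.6·5 = 3.

g* = 5, d* = 3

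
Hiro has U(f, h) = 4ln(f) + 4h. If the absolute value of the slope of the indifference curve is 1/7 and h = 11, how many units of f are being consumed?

f = 7

MU_f = 4/f, MU_h = 4.
MRS = 4/f ÷ 4.
MRS depends only on f: 1/f = 1/7 ⇒ f = 1/(1/7) = 7.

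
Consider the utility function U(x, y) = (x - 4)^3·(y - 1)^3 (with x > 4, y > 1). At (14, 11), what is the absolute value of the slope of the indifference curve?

MU_x = 3·(x−4)^2·(y−1)^3, MU_y = 3·(x−4)^3·(y−1)^2.
MRS = (y−1)/(x−4).
At (14, 11): MRS = 1.
The indifference curve has slope −1 at this bundle.

MRS = 1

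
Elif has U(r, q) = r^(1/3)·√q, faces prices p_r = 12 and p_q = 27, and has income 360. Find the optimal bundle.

MU_r = 1/3·r^(-2/3)·√q and MU_q = 0.5·r^(1/3)·q^(-0.5).
MRS = MU_r/MU_q = (2/3)·q/r.
Tangency: set MRS = p_r/p_q = 12/27 = 4/9.
So (2/3)·q/r = 4/9, i.e. q = (2/3)·r.
Substitute into the budget 12·r + 27·q = 360: 30·r = 360, so r* = 12.
Then q* = (2/3)·12 = 8.

r* = 12, q* = 8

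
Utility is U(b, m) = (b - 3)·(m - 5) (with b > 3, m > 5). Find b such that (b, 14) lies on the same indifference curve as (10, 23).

U(10, 23) = 126.
Set U(b, 14) = 126 and solve.
With m = 14: (14 − 5) = 9, so (b − 3) = 126/9 = 14.
So b = 3 + 14 = 17.
Check: U(17, 14) = 126.

b = 17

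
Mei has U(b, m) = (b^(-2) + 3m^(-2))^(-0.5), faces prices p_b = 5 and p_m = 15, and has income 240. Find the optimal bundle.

b* = 12, m* = 12

For CES with ρ = -2, MRS = (1/3)·(m/b)^3.
Tangency: set MRS = p_b/p_m = 5/15 = 1/3.
So (m/b)^3 = 1; taking the cube root, m/b = 1, i.e. m = b.
Substitute into the budget 5·b + 15·m = 240: 20·b = 240, so b* = 12 and m* = 12.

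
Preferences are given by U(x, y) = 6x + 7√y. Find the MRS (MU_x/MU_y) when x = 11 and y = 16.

MRS = 48/7

MU_x = 6, MU_y = 7/(2√y).
MRS = 6 ÷ (7/(2√y)).
At (11, 16): MRS = 48/7.
So at (11, 16) the consumer would give up 48/7 units of y for one more unit of x.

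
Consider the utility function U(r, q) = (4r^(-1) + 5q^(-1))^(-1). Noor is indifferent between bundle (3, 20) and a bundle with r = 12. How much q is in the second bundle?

q = 4

U depends on (r, q) only through S = 4r^(-1) + 5q^(-1), so equal utility means equal S. At (3, 20): S = 19/12.
With r = 12: 4·12^(-1) = 1/3, so 5q^(-1) = 19/12 − 1/3 = 1.25, i.e. q^(-1) = 0.25.
Hence q = 1/0.25 = 4.
Check: U(12, 4) = 0.6316.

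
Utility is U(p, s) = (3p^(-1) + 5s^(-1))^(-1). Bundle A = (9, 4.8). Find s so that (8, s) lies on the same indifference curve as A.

U depends on (p, s) only through S = 3p^(-1) + 5s^(-1), so equal utility means equal S. At (9, 4.8): S = 1.375.
With p = 8: 3·8^(-1) = 0.375, so 5s^(-1) = 1.375 − 0.375 = 1, i.e. s^(-1) = 0.2.
Hence s = 1/0.2 = 5.
Check: U(8, 5) = 0.7273.

s = 5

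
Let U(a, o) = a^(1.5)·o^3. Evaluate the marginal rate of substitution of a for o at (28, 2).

MRS = 1/28

MU_a = 1.5·√a·o^3 and MU_o = 3·a^(1.5)·o^2.
MRS = MU_a/MU_o = (0.5)·o/a.
At (28, 2): MRS = 1/28.
The indifference curve has slope −1/28 at this bundle.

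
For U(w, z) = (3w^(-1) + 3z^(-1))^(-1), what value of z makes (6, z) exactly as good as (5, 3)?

z = 30/11

U depends on (w, z) only through S = 3w^(-1) + 3z^(-1), so equal utility means equal S. At (5, 3): S = 1.6.
With w = 6: 3·6^(-1) = 0.5, so 3z^(-1) = 1.6 − 0.5 = 1.1, i.e. z^(-1) = 11/30.
Hence z = 1/(11/30) = 30/11.
Check: U(6, 30/11) = 0.625.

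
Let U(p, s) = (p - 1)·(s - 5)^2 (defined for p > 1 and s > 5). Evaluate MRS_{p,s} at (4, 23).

MRS = 3

MU_p = (s−5)^2, MU_s = 2·(p−1)·(s−5).
MRS = (1/2)·(s−5)/(p−1).
At (4, 23): MRS = 3.
That is, one extra unit of p is worth 3 units of s at the margin.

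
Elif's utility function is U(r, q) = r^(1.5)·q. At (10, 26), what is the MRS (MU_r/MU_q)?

MU_r = 1.5·√r·q and MU_q = r^(1.5).
MRS = MU_r/MU_q = (1.5)·q/r.
At (10, 26): MRS = 3.9.
That is, one extra unit of r is worth 3.9 units of q at the margin.

MRS = 3.9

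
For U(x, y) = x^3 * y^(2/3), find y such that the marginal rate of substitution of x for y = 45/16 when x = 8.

MU_x = 3·x^2·y^(2/3) and MU_y = 2/3·x^3·y^(-1/3).
MRS = MU_x/MU_y = (4.5)·y/x.
Substitute x = 8: MRS = y/(16/9). Setting y/(16/9) = 45/16 gives y = (45/16)·(16/9) = 5.

y = 5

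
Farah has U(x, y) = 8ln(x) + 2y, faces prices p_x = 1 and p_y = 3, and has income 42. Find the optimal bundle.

x* = 12, y* = 10

MU_x = 8/x, MU_y = 2.
MRS = 8/x ÷ 2.
Tangency: set MRS = p_x/p_y = 1/3.
MRS depends only on x: 4/x = 1/3 ⇒ x* = 4/(1/3) = 12.
From the budget, 3·y = 42 − 1·12 = 30, so y* = 10.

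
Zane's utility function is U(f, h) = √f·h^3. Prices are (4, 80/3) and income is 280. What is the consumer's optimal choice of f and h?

MU_f = 0.5·f^(-0.5)·h^3 and MU_h = 3·√f·h^2.
MRS = MU_f/MU_h = (1/6)·h/f.
Tangency: set MRS = p_f/p_h = 4/(80/3) = 0.15.
So (1/6)·h/f = 0.15, i.e. h = 0.9·f.
Substitute into the budget 4·f + (80/3)·h = 280: 28·f = 280, so f* = 10.
Then h* = 0.9·10 = 9.

f* = 10, h* = 9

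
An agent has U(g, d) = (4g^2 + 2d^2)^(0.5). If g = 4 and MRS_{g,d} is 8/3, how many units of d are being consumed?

For CES with ρ = 2, MRS = (4/2)·(d/g)^(-1).
Setting (4/2)·(d/4)^(-1) = 8/3 gives (d/4)^(-1) = 4/3, so d/4 = 0.75 and d = 3.

d = 3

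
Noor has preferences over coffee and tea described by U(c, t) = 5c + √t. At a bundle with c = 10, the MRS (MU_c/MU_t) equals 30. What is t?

MU_c = 5, MU_t = 1/(2√t).
MRS = 5 ÷ (1/(2√t)).
MRS depends only on t: 10·√t = 30 ⇒ √t = 30/10 = 3 ⇒ t = 9.

t = 9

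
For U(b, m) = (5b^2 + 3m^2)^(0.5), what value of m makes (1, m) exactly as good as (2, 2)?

U depends on (b, m) only through S = 5b^2 + 3m^2, so equal utility means equal S. At (2, 2): S = 32.
With b = 1: 5·1^2 = 5, so 3m^2 = 32 − 5 = 27, i.e. m^2 = 9.
Hence m = √9 = 3.
Check: U(1, 3) = 5.6569.

m = 3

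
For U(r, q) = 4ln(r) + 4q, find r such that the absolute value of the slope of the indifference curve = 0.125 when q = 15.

MU_r = 4/r, MU_q = 4.
MRS = 4/r ÷ 4.
MRS depends only on r: 1/r = 0.125 ⇒ r = 1/0.125 = 8.

r = 8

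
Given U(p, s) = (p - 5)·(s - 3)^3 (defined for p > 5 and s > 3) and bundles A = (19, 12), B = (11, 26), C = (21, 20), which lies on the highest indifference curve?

Bundle C

Evaluate utility at each bundle:
U(A) = 10206.
U(B) = 73002.
U(C) = 78608.
Highest utility is C, so C ≻ B ≻ A.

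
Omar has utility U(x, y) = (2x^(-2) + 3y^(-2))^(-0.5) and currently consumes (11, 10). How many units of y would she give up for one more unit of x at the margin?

MRS = 2000/3993

For CES with ρ = -2, MRS = (2/3)·(y/x)^3.
At (11, 10): MRS = 2000/3993.
That is, one extra unit of x is worth 2000/3993 units of y at the margin.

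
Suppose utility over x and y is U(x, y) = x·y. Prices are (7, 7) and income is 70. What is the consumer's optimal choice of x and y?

MU_x = y and MU_y = x.
MRS = MU_x/MU_y = y/x.
Tangency: set MRS = p_x/p_y = 7/7 = 1.
So y/x = 1, i.e. y = x.
Substitute into the budget 7·x + 7·y = 70: 14·x = 70, so x* = 5.
Then y* = 5.

x* = 5, y* = 5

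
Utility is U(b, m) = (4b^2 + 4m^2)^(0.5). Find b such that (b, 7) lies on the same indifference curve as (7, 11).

b = 11

U depends on (b, m) only through S = 4b^2 + 4m^2, so equal utility means equal S. At (7, 11): S = 680.
With m = 7: 4·7^2 = 196, so 4b^2 = 680 − 196 = 484, i.e. b^2 = 121.
Hence b = √121 = 11.
Check: U(11, 7) = 26.0768.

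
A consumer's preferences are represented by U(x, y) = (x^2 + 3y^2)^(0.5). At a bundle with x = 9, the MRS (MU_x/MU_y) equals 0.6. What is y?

y = 5

For CES with ρ = 2, MRS = (1/3)·(y/x)^(-1).
Setting (1/3)·(y/9)^(-1) = 0.6 gives (y/9)^(-1) = 1.8, so y/9 = 5/9 and y = 5.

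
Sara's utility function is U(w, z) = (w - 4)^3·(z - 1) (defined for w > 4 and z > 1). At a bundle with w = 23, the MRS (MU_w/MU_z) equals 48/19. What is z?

MU_w = 3·(w−4)^2·(z−1), MU_z = (w−4)^3.
MRS = (3/1)·(z−1)/(w−4).
Substitute w = 23: MRS = (z − 1)/(19/3). Setting this equal to 48/19 gives z − 1 = (48/19)·(19/3) = 16, so z = 17.

z = 17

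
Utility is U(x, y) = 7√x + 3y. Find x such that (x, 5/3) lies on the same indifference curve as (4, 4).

U(4, 4) = 26.
Set U(x, 5/3) = 26 and solve.
With y = 5/3: 7√x = 26 − 3·5/3 = 21, so √x = 3 and x = 9.
Check: U(9, 5/3) = 26.

x = 9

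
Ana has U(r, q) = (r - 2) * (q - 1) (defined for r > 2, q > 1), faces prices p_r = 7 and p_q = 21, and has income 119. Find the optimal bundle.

MU_r = (q−1), MU_q = (r−2).
MRS = (q−1)/(r−2).
Tangency: set MRS = p_r/p_q = 7/21 = 1/3.
So (q − 1)/(r − 2) = 1/3, i.e. (q − 1) = (1/3)·(r − 2).
Rewrite the budget in excess-of-subsistence terms: 7·(r − 2) + 21·(q − 1) = 119 − 7·2 − 21·1 = 84.
Substituting, 14·(r − 2) = 84, so r − 2 = 6 and r* = 8.
Then q − 1 = (1/3)·6 = 2, so q* = 3.

r* = 8, q* = 3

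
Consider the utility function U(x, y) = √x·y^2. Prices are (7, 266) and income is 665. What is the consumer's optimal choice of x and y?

MU_x = 0.5·x^(-0.5)·y^2 and MU_y = 2·√x·y.
MRS = MU_x/MU_y = (0.25)·y/x.
Tangency: set MRS = p_x/p_y = 7/266 = 1/38.
So (0.25)·y/x = 1/38, i.e. y = (2/19)·x.
Substitute into the budget 7·x + 266·y = 665: 35·x = 665, so x* = 19.
Then y* = (2/19)·19 = 2.

x* = 19, y* = 2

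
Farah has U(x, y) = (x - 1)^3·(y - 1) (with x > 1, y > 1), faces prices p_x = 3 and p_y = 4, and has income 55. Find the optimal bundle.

MU_x = 3·(x−1)^2·(y−1), MU_y = (x−1)^3.
MRS = (3/1)·(y−1)/(x−1).
Tangency: set MRS = p_x/p_y = 3/4 = 0.75.
So (3/1)·(y − 1)/(x − 1) = 0.75, i.e. (y − 1) = 0.25·(x − 1).
Rewrite the budget in excess-of-subsistence terms: 3·(x − 1) + 4·(y − 1) = 55 − 3·1 − 4·1 = 48.
Substituting, 4·(x − 1) = 48, so x − 1 = 12 and x* = 13.
Then y − 1 = 0.25·12 = 3, so y* = 4.

x* = 13, y* = 4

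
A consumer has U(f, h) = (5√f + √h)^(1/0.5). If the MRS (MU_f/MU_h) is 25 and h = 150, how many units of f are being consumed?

For CES with ρ = 0.5, MRS = (5/1)·√(h/f).
Setting (5/1)·√(150/f) = 25 gives √(150/f) = 5, so 150/f = 25 and f = 6.

f = 6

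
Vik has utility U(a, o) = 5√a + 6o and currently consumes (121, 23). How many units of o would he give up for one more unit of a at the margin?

MU_a = 5/(2√a), MU_o = 6.
MRS = 5/(2√a) ÷ 6.
At (121, 23): MRS = 5/132.
So at (121, 23) the consumer would give up 5/132 units of o for one more unit of a.

MRS = 5/132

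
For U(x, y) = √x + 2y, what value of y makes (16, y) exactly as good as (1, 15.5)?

U(1, 15.5) = 32.
Set U(16, y) = 32 and solve.
With x = 16: √16 = 4, so 2y = 32 − 4 = 28 and y = 14.
Check: U(16, 14) = 32.

y = 14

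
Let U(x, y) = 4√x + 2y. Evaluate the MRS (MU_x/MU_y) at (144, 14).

MU_x = 4/(2√x), MU_y = 2.
MRS = 4/(2√x) ÷ 2.
At (144, 14): MRS = 1/12.
So at (144, 14) the consumer would give up 1/12 units of y for one more unit of x.

MRS = 1/12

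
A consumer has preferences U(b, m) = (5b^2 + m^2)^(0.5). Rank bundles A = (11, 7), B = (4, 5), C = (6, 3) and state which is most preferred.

Evaluate utility at each bundle:
U(A) = 25.573.
U(B) = 10.247.
U(C) = 13.748.
Highest utility is A, so A ≻ C ≻ B.

Bundle A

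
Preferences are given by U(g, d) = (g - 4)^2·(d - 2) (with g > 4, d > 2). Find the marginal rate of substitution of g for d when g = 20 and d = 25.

MU_g = 2·(g−4)·(d−2), MU_d = (g−4)^2.
MRS = (2/1)·(d−2)/(g−4).
At (20, 25): MRS = 2.875.
That is, one extra unit of g is worth 2.875 units of d at the margin.

MRS = 2.875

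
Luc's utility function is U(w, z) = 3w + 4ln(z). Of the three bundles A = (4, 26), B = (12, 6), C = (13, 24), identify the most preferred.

Bundle C

Evaluate utility at each bundle:
U(A) = 25.032.
U(B) = 43.167.
U(C) = 51.712.
Highest utility is C, so C ≻ B ≻ A.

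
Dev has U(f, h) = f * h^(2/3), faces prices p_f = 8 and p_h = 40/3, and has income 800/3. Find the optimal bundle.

MU_f = h^(2/3) and MU_h = 2/3·f·h^(-1/3).
MRS = MU_f/MU_h = (1.5)·h/f.
Tangency: set MRS = p_f/p_h = 8/(40/3) = 0.6.
So (1.5)·h/f = 0.6, i.e. h = 0.4·f.
Substitute into the budget 8·f + (40/3)·h = 800/3: (40/3)·f = 800/3, so f* = 20.
Then h* = 0.4·20 = 8.

f* = 20, h* = 8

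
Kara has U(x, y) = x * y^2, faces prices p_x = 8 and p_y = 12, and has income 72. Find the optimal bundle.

MU_x = y^2 and MU_y = 2·x·y.
MRS = MU_x/MU_y = (1/2)·y/x.
Tangency: set MRS = p_x/p_y = 8/12 = 2/3.
So (1/2)·y/x = 2/3, i.e. y = (4/3)·x.
Substitute into the budget 8·x + 12·y = 72: 24·x = 72, so x* = 3.
Then y* = (4/3)·3 = 4.

x* = 3, y* = 4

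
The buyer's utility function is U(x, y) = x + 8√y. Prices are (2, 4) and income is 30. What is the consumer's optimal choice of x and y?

x* = 7, y* = 4

MU_x = 1, MU_y = 8/(2√y).
MRS = 1 ÷ (8/(2√y)).
Tangency: set MRS = p_x/p_y = 2/4 = 0.5.
MRS depends only on y: 0.25·√y = 0.5 ⇒ √y = 0.5/0.25 = 2 ⇒ y* = 4.
From the budget, 2·x = 30 − 4·4 = 14, so x* = 7.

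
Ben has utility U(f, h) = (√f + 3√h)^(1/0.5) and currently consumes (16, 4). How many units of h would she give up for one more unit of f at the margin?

For CES with ρ = 0.5, MRS = (1/3)·√(h/f).
At (16, 4): MRS = 1/6.
So at (16, 4) the consumer would give up 1/6 units of h for one more unit of f.

MRS = 1/6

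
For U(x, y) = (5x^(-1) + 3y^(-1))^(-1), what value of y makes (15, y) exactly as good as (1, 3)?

U depends on (x, y) only through S = 5x^(-1) + 3y^(-1), so equal utility means equal S. At (1, 3): S = 6.
With x = 15: 5·15^(-1) = 1/3, so 3y^(-1) = 6 − 1/3 = 17/3, i.e. y^(-1) = 17/9.
Hence y = 1/(17/9) = 9/17.
Check: U(15, 9/17) = 0.1667.

y = 9/17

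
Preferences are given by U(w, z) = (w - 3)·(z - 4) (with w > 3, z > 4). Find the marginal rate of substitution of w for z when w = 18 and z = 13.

MRS = 0.6

MU_w = (z−4), MU_z = (w−3).
MRS = (z−4)/(w−3).
At (18, 13): MRS = 0.6.
That is, one extra unit of w is worth 0.6 units of z at the margin.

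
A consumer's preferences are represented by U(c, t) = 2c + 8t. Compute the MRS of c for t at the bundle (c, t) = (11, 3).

MU_c = 2, MU_t = 8, so MRS = 2/8 = 0.25 at every bundle.
At (11, 3): MRS = 0.25.
So at (11, 3) the consumer would give up 0.25 units of t for one more unit of c.

MRS = 0.25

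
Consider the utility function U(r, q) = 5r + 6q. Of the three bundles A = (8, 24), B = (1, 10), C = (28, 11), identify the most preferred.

Evaluate utility at each bundle:
U(A) = 184.
U(B) = 65.
U(C) = 206.
Highest utility is C, so C ≻ A ≻ B.

Bundle C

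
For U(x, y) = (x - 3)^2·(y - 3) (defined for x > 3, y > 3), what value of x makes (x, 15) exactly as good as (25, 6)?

x = 14

U(25, 6) = 1452.
Set U(x, 15) = 1452 and solve.
With y = 15: (15 − 3) = 12, so (x − 3)^2 = 1452/12 = 121.
Taking the square root (with x > 3): x − 3 = 11, so x = 14.
Check: U(14, 15) = 1452.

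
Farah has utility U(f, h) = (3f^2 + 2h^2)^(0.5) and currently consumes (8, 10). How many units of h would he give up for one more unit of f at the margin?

MRS = 1.2

For CES with ρ = 2, MRS = (3/2)·(h/f)^(-1).
At (8, 10): MRS = 1.2.
So at (8, 10) the consumer would give up 1.2 units of h for one more unit of f.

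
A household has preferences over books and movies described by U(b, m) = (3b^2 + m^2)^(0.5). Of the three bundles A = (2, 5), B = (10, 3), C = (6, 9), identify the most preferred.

Evaluate utility at each bundle:
U(A) = 6.083.
U(B) = 17.578.
U(C) = 13.748.
Highest utility is B, so B ≻ C ≻ A.

Bundle B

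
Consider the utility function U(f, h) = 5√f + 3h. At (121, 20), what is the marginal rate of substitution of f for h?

MRS = 5/66

MU_f = 5/(2√f), MU_h = 3.
MRS = 5/(2√f) ÷ 3.
At (121, 20): MRS = 5/66.
The indifference curve has slope −5/66 at this bundle.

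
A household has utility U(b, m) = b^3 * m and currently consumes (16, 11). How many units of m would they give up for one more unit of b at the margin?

MU_b = 3·b^2·m and MU_m = b^3.
MRS = MU_b/MU_m = (3/1)·m/b.
At (16, 11): MRS = 33/16.
The indifference curve has slope −33/16 at this bundle.

MRS = 33/16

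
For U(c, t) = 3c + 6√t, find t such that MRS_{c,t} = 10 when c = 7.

MU_c = 3, MU_t = 6/(2√t).
MRS = 3 ÷ (6/(2√t)).
MRS depends only on t: √t = 10 ⇒ √t = 10 ⇒ t = 100.

t = 100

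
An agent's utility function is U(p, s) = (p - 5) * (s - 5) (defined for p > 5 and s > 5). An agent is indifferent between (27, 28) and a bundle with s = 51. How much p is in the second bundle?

U(27, 28) = 506.
Set U(p, 51) = 506 and solve.
With s = 51: (51 − 5) = 46, so (p − 5) = 506/46 = 11.
So p = 5 + 11 = 16.
Check: U(16, 51) = 506.

p = 16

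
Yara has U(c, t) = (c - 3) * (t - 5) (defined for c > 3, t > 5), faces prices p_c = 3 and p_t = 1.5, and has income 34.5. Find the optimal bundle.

MU_c = (t−5), MU_t = (c−3).
MRS = (t−5)/(c−3).
Tangency: set MRS = p_c/p_t = 3/1.5 = 2.
So (t − 5)/(c − 3) = 2, i.e. (t − 5) = 2·(c − 3).
Rewrite the budget in excess-of-subsistence terms: 3·(c − 3) + 1.5·(t − 5) = 34.5 − 3·3 − 1.5·5 = 18.
Substituting, 6·(c − 3) = 18, so c − 3 = 3 and c* = 6.
Then t − 5 = 2·3 = 6, so t* = 11.

c* = 6, t* = 11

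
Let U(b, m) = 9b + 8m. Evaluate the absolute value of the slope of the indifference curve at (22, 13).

MRS = 1.125

MU_b = 9, MU_m = 8, so MRS = 9/8 = 1.125 at every bundle.
At (22, 13): MRS = 1.125.
So at (22, 13) the consumer would give up 1.125 units of m for one more unit of b.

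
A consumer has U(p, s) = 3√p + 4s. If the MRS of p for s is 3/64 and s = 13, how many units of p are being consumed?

MU_p = 3/(2√p), MU_s = 4.
MRS = 3/(2√p) ÷ 4.
MRS depends only on p: 0.375/√p = 3/64 ⇒ √p = 0.375/(3/64) = 8 ⇒ p = 64.

p = 64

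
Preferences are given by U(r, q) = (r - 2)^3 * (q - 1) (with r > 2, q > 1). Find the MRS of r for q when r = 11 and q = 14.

MRS = 13/3

MU_r = 3·(r−2)^2·(q−1), MU_q = (r−2)^3.
MRS = (3/1)·(q−1)/(r−2).
At (11, 14): MRS = 13/3.
So at (11, 14) the consumer would give up 13/3 units of q for one more unit of r.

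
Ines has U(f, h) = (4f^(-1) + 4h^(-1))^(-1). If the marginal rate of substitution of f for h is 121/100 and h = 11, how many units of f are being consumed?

For CES with ρ = -1, MRS = (h/f)^2.
Setting (11/f)^2 = 121/100 gives 11/f = 1.1 and f = 10.

f = 10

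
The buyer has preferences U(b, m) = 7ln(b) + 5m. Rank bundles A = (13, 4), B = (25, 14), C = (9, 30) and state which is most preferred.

Bundle C

Evaluate utility at each bundle:
U(A) = 37.955.
U(B) = 92.532.
U(C) = 165.381.
Highest utility is C, so C ≻ B ≻ A.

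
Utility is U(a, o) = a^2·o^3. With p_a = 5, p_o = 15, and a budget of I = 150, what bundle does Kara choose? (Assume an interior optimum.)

a* = 12, o* = 6

MU_a = 2·a·o^3 and MU_o = 3·a^2·o^2.
MRS = MU_a/MU_o = (2/3)·o/a.
Tangency: set MRS = p_a/p_o = 5/15 = 1/3.
So (2/3)·o/a = 1/3, i.e. o = 0.5·a.
Substitute into the budget 5·a + 15·o = 150: 12.5·a = 150, so a* = 12.
Then o* = 0.5·12 = 6.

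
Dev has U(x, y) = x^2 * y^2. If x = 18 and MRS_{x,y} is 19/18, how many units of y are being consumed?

MU_x = 2·x·y^2 and MU_y = 2·x^2·y.
MRS = MU_x/MU_y = y/x.
Substitute x = 18: MRS = y/18. Setting y/18 = 19/18 gives y = (19/18)·18 = 19.

y = 19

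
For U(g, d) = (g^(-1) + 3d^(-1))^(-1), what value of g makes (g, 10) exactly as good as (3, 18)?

U depends on (g, d) only through S = g^(-1) + 3d^(-1), so equal utility means equal S. At (3, 18): S = 0.5.
With d = 10: 3·10^(-1) = 0.3, so g^(-1) = 0.5 − 0.3 = 0.2.
Hence g = 1/0.2 = 5.
Check: U(5, 10) = 2.

g = 5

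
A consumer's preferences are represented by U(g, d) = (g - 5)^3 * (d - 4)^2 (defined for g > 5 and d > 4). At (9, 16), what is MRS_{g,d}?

MU_g = 3·(g−5)^2·(d−4)^2, MU_d = 2·(g−5)^3·(d−4).
MRS = (3/2)·(d−4)/(g−5).
At (9, 16): MRS = 4.5.
So at (9, 16) the consumer would give up 4.5 units of d for one more unit of g.

MRS = 4.5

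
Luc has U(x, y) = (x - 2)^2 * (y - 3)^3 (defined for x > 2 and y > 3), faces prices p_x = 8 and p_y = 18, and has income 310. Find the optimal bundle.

x* = 14, y* = 11

MU_x = 2·(x−2)·(y−3)^3, MU_y = 3·(x−2)^2·(y−3)^2.
MRS = (2/3)·(y−3)/(x−2).
Tangency: set MRS = p_x/p_y = 8/18 = 4/9.
So (2/3)·(y − 3)/(x − 2) = 4/9, i.e. (y − 3) = (2/3)·(x − 2).
Rewrite the budget in excess-of-subsistence terms: 8·(x − 2) + 18·(y − 3) = 310 − 8·2 − 18·3 = 240.
Substituting, 20·(x − 2) = 240, so x − 2 = 12 and x* = 14.
Then y − 3 = (2/3)·12 = 8, so y* = 11.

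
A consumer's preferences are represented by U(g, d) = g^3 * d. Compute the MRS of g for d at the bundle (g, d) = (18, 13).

MRS = 13/6

MU_g = 3·g^2·d and MU_d = g^3.
MRS = MU_g/MU_d = (3/1)·d/g.
At (18, 13): MRS = 13/6.
The indifference curve has slope −13/6 at this bundle.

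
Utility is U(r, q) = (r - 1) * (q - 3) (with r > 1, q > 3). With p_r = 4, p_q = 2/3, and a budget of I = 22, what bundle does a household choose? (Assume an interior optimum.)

r* = 3, q* = 15

MU_r = (q−3), MU_q = (r−1).
MRS = (q−3)/(r−1).
Tangency: set MRS = p_r/p_q = 4/(2/3) = 6.
So (q − 3)/(r − 1) = 6, i.e. (q − 3) = 6·(r − 1).
Rewrite the budget in excess-of-subsistence terms: 4·(r − 1) + (2/3)·(q − 3) = 22 − 4·1 − (2/3)·3 = 16.
Substituting, 8·(r − 1) = 16, so r − 1 = 2 and r* = 3.
Then q − 3 = 6·2 = 12, so q* = 15.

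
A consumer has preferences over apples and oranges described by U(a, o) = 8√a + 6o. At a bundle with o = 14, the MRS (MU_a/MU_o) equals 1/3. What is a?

MU_a = 8/(2√a), MU_o = 6.
MRS = 8/(2√a) ÷ 6.
MRS depends only on a: (2/3)/√a = 1/3 ⇒ √a = (2/3)/(1/3) = 2 ⇒ a = 4.

a = 4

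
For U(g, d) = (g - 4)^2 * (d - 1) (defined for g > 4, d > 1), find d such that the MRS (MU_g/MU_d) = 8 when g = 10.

d = 25

MU_g = 2·(g−4)·(d−1), MU_d = (g−4)^2.
MRS = (2/1)·(d−1)/(g−4).
Substitute g = 10: MRS = (d − 1)/3. Setting this equal to 8 gives d − 1 = 8·3 = 24, so d = 25.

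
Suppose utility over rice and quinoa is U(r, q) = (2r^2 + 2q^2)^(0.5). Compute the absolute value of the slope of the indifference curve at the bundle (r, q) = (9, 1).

For CES with ρ = 2, MRS = (q/r)^(-1).
At (9, 1): MRS = 9.
So at (9, 1) the consumer would give up 9 units of q for one more unit of r.

MRS = 9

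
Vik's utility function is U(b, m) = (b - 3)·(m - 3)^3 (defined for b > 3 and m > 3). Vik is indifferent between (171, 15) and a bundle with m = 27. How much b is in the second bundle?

b = 24

U(171, 15) = 290304.
Set U(b, 27) = 290304 and solve.
With m = 27: (27 − 3)^3 = 13824, so (b − 3) = 290304/13824 = 21.
So b = 3 + 21 = 24.
Check: U(24, 27) = 290304.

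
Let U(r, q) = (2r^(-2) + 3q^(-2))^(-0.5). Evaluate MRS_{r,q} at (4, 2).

For CES with ρ = -2, MRS = (2/3)·(q/r)^3.
At (4, 2): MRS = 1/12.
So at (4, 2) the consumer would give up 1/12 units of q for one more unit of r.

MRS = 1/12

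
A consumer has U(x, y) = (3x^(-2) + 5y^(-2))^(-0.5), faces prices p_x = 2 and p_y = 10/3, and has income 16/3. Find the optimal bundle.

For CES with ρ = -2, MRS = (3/5)·(y/x)^3.
Tangency: set MRS = p_x/p_y = 2/(10/3) = 0.6.
So (y/x)^3 = 1; taking the cube root, y/x = 1, i.e. y = x.
Substitute into the budget 2·x + (10/3)·y = 16/3: (16/3)·x = 16/3, so x* = 1 and y* = 1.

x* = 1, y* = 1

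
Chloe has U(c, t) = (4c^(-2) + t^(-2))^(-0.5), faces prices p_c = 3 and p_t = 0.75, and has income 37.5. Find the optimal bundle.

For CES with ρ = -2, MRS = (4/1)·(t/c)^3.
Tangency: set MRS = p_c/p_t = 3/0.75 = 4.
So (t/c)^3 = 1; taking the cube root, t/c = 1, i.e. t = c.
Substitute into the budget 3·c + 0.75·t = 37.5: 3.75·c = 37.5, so c* = 10 and t* = 10.

c* = 10, t* = 10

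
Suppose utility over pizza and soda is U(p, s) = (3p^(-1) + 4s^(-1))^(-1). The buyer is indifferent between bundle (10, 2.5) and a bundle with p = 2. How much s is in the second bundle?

U depends on (p, s) only through S = 3p^(-1) + 4s^(-1), so equal utility means equal S. At (10, 2.5): S = 1.9.
With p = 2: 3·2^(-1) = 1.5, so 4s^(-1) = 1.9 − 1.5 = 0.4, i.e. s^(-1) = 0.1.
Hence s = 1/0.1 = 10.
Check: U(2, 10) = 0.5263.

s = 10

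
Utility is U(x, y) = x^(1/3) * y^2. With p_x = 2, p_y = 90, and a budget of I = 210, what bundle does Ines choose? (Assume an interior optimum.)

x* = 15, y* = 2

MU_x = 1/3·x^(-2/3)·y^2 and MU_y = 2·x^(1/3)·y.
MRS = MU_x/MU_y = (1/6)·y/x.
Tangency: set MRS = p_x/p_y = 2/90 = 1/45.
So (1/6)·y/x = 1/45, i.e. y = (2/15)·x.
Substitute into the budget 2·x + 90·y = 210: 14·x = 210, so x* = 15.
Then y* = (2/15)·15 = 2.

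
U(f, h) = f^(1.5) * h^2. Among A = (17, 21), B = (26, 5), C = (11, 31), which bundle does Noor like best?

Bundle C

Evaluate utility at each bundle:
U(A) = 30910.923.
U(B) = 3314.363.
U(C) = 35060.041.
Highest utility is C, so C ≻ A ≻ B.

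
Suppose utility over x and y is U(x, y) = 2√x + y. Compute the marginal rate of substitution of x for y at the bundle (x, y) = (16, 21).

MU_x = 2/(2√x), MU_y = 1.
MRS = 2/(2√x) ÷ 1.
At (16, 21): MRS = 0.25.
The indifference curve has slope −0.25 at this bundle.

MRS = 0.25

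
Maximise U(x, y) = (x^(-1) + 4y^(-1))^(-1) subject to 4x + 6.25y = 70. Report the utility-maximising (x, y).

For CES with ρ = -1, MRS = (1/4)·(y/x)^2.
Tangency: set MRS = p_x/p_y = 4/6.25 = 16/25.
So (y/x)^2 = 64/25; taking the square root, y/x = 1.6, i.e. y = 1.6·x.
Substitute into the budget 4·x + 6.25·y = 70: 14·x = 70, so x* = 5 and y* = 1.6·5 = 8.

x* = 5, y* = 8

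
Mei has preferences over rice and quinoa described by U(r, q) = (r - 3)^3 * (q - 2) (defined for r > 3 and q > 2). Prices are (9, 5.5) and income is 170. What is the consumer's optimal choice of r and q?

r* = 14, q* = 8

MU_r = 3·(r−3)^2·(q−2), MU_q = (r−3)^3.
MRS = (3/1)·(q−2)/(r−3).
Tangency: set MRS = p_r/p_q = 9/5.5 = 18/11.
So (3/1)·(q − 2)/(r − 3) = 18/11, i.e. (q − 2) = (6/11)·(r − 3).
Rewrite the budget in excess-of-subsistence terms: 9·(r − 3) + 5.5·(q − 2) = 170 − 9·3 − 5.5·2 = 132.
Substituting, 12·(r − 3) = 132, so r − 3 = 11 and r* = 14.
Then q − 2 = (6/11)·11 = 6, so q* = 8.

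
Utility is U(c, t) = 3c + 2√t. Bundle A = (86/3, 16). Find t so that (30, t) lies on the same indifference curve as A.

U(86/3, 16) = 94.
Set U(30, t) = 94 and solve.
With c = 30: 2√t = 94 − 3·30 = 4, so √t = 2 and t = 4.
Check: U(30, 4) = 94.

t = 4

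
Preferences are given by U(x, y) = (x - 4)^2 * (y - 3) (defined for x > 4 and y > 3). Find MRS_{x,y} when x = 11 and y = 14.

MRS = 22/7

MU_x = 2·(x−4)·(y−3), MU_y = (x−4)^2.
MRS = (2/1)·(y−3)/(x−4).
At (11, 14): MRS = 22/7.
The indifference curve has slope −22/7 at this bundle.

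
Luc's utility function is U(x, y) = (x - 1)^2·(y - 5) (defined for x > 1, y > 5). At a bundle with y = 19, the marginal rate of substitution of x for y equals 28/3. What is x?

MU_x = 2·(x−1)·(y−5), MU_y = (x−1)^2.
MRS = (2/1)·(y−5)/(x−1).
Substitute y = 19: MRS = 28/(x − 1). Setting this equal to 28/3 gives x − 1 = 28/(28/3) = 3, so x = 4.

x = 4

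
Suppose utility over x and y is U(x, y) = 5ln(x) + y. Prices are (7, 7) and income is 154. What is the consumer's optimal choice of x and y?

x* = 5, y* = 17

MU_x = 5/x, MU_y = 1.
MRS = 5/x ÷ 1.
Tangency: set MRS = p_x/p_y = 7/7 = 1.
MRS depends only on x: 5/x = 1 ⇒ x* = 5/1 = 5.
From the budget, 7·y = 154 − 7·5 = 119, so y* = 17.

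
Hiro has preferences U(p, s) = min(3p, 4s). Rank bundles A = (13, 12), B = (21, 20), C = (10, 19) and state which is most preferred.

Bundle B

Evaluate utility at each bundle:
U(A) = 39.
U(B) = 63.
U(C) = 30.
Highest utility is B, so B ≻ A ≻ C.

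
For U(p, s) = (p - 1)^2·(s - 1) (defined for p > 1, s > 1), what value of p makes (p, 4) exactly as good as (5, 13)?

p = 9

U(5, 13) = 192.
Set U(p, 4) = 192 and solve.
With s = 4: (4 − 1) = 3, so (p − 1)^2 = 192/3 = 64.
Taking the square root (with p > 1): p − 1 = 8, so p = 9.
Check: U(9, 4) = 192.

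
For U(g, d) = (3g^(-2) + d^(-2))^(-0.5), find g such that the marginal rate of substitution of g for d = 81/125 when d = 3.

For CES with ρ = -2, MRS = (3/1)·(d/g)^3.
Setting (3/1)·(3/g)^3 = 81/125 gives (3/g)^3 = 27/125, so 3/g = 0.6 and g = 5.

g = 5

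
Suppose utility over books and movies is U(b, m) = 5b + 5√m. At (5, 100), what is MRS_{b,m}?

MRS = 20

MU_b = 5, MU_m = 5/(2√m).
MRS = 5 ÷ (5/(2√m)).
At (5, 100): MRS = 20.
The indifference curve has slope −20 at this bundle.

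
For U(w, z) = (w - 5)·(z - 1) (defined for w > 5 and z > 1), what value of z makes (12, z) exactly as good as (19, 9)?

U(19, 9) = 112.
Set U(12, z) = 112 and solve.
With w = 12: (12 − 5) = 7, so (z − 1) = 112/7 = 16.
So z = 1 + 16 = 17.
Check: U(12, 17) = 112.

z = 17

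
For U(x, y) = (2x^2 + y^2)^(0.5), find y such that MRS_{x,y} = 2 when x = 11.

y = 11

For CES with ρ = 2, MRS = (2/1)·(y/x)^(-1).
Setting (2/1)·(y/11)^(-1) = 2 gives (y/11)^(-1) = 1, so y/11 = 1 and y = 11.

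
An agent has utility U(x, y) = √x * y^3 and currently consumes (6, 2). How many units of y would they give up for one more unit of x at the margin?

MU_x = 0.5·x^(-0.5)·y^3 and MU_y = 3·√x·y^2.
MRS = MU_x/MU_y = (1/6)·y/x.
At (6, 2): MRS = 1/18.
That is, one extra unit of x is worth 1/18 units of y at the margin.

MRS = 1/18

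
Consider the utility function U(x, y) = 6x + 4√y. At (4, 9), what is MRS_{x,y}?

MU_x = 6, MU_y = 4/(2√y).
MRS = 6 ÷ (4/(2√y)).
At (4, 9): MRS = 9.
The indifference curve has slope −9 at this bundle.

MRS = 9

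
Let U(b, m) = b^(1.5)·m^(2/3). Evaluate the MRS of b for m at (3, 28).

MRS = 21

MU_b = 1.5·√b·m^(2/3) and MU_m = 2/3·b^(1.5)·m^(-1/3).
MRS = MU_b/MU_m = (2.25)·m/b.
At (3, 28): MRS = 21.
So at (3, 28) the consumer would give up 21 units of m for one more unit of b.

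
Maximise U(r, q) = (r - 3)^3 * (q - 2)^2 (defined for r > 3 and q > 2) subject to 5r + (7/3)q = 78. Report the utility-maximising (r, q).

MU_r = 3·(r−3)^2·(q−2)^2, MU_q = 2·(r−3)^3·(q−2).
MRS = (3/2)·(q−2)/(r−3).
Tangency: set MRS = p_r/p_q = 5/(7/3) = 15/7.
So (3/2)·(q − 2)/(r − 3) = 15/7, i.e. (q − 2) = (10/7)·(r − 3).
Rewrite the budget in excess-of-subsistence terms: 5·(r − 3) + (7/3)·(q − 2) = 78 − 5·3 − (7/3)·2 = 175/3.
Substituting, (25/3)·(r − 3) = 175/3, so r − 3 = 7 and r* = 10.
Then q − 2 = (10/7)·7 = 10, so q* = 12.

r* = 10, q* = 12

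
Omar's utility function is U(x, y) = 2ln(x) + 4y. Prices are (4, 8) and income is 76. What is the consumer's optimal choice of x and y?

x* = 1, y* = 9

MU_x = 2/x, MU_y = 4.
MRS = 2/x ÷ 4.
Tangency: set MRS = p_x/p_y = 4/8 = 0.5.
MRS depends only on x: 0.5/x = 0.5 ⇒ x* = 0.5/0.5 = 1.
From the budget, 8·y = 76 − 4·1 = 72, so y* = 9.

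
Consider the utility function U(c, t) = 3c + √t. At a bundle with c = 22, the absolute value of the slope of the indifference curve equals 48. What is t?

t = 64

MU_c = 3, MU_t = 1/(2√t).
MRS = 3 ÷ (1/(2√t)).
MRS depends only on t: 6·√t = 48 ⇒ √t = 48/6 = 8 ⇒ t = 64.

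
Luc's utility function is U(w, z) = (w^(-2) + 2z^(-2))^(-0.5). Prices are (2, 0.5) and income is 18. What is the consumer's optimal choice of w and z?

w* = 6, z* = 12

For CES with ρ = -2, MRS = (1/2)·(z/w)^3.
Tangency: set MRS = p_w/p_z = 2/0.5 = 4.
So (z/w)^3 = 8; taking the cube root, z/w = 2, i.e. z = 2·w.
Substitute into the budget 2·w + 0.5·z = 18: 3·w = 18, so w* = 6 and z* = 2·6 = 12.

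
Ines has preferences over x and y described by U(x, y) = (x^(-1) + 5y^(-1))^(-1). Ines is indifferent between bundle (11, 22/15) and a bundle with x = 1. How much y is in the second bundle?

y = 2

U depends on (x, y) only through S = x^(-1) + 5y^(-1), so equal utility means equal S. At (11, 22/15): S = 3.5.
With x = 1: 1^(-1) = 1, so 5y^(-1) = 3.5 − 1 = 2.5, i.e. y^(-1) = 0.5.
Hence y = 1/0.5 = 2.
Check: U(1, 2) = 0.2857.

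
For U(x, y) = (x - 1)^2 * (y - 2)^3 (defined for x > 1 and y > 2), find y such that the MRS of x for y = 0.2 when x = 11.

MU_x = 2·(x−1)·(y−2)^3, MU_y = 3·(x−1)^2·(y−2)^2.
MRS = (2/3)·(y−2)/(x−1).
Substitute x = 11: MRS = (y − 2)/15. Setting this equal to 0.2 gives y − 2 = 0.2·15 = 3, so y = 5.

y = 5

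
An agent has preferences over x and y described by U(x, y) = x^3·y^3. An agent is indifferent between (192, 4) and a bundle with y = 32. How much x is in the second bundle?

x = 24

U(192, 4) = 452984832.
Set U(x, 32) = 452984832 and solve.
With y = 32: 32^3 = 32768, so x^3 = 452984832/32768 = 13824; taking the cube root, x = 24.
Check: U(24, 32) = 452984832.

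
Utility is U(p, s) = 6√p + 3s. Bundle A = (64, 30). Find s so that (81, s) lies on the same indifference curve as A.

s = 28

U(64, 30) = 138.
Set U(81, s) = 138 and solve.
With p = 81: √81 = 9, so 3s = 138 − 6·9 = 84 and s = 28.
Check: U(81, 28) = 138.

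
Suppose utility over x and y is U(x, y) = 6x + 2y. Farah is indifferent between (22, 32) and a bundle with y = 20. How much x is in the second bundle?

U(22, 32) = 196.
Set U(x, 20) = 196 and solve.
6x + 2·20 = 196 ⇒ 6x = 156 ⇒ x = 26.
Check: U(26, 20) = 196.

x = 26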